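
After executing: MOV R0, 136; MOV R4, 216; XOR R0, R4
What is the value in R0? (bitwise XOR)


Register state trace:
  MOV R0, 136  → R0 = 136 (0b10001000)
  MOV R4, 216  → R4 = 216 (0b11011000)
  XOR R0, R4  → R0 = 136 XOR 216 = 80 (0b01010000)
Final: R0 = 80

80


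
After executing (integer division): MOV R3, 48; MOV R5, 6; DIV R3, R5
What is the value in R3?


Register state trace:
  MOV R3, 48  → R3 = 48
  MOV R5, 6  → R5 = 6
  DIV R3, R5  → R3 = 48 // 6 = 8
Final: R3 = 8

8


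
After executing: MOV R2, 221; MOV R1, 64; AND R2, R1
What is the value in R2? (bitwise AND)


Register state trace:
  MOV R2, 221  → R2 = 221 (0b11011101)
  MOV R1, 64  → R1 = 64 (0b01000000)
  AND R2, R1  → R2 = 221 AND 64 = 64 (0b01000000)
Final: R2 = 64

64


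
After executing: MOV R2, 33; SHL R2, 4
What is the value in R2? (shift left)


Register state trace:
  MOV R2, 33  → R2 = 33
  SHL R2, 4  → R2 = 33 << 4 = 33 * 2^4 = 528
Final: R2 = 528

528


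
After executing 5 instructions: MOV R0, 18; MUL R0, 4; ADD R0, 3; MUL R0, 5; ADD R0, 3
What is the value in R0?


Register state trace:
  MOV R0, 18  → R0 = 18
  MUL R0, 4  → R0 = 18 * 4 = 72
  ADD R0, 3  → R0 = 72 + 3 = 75
  MUL R0, 5  → R0 = 75 * 5 = 375
  ADD R0, 3  → R0 = 375 + 3 = 378
Final: R0 = 378

378


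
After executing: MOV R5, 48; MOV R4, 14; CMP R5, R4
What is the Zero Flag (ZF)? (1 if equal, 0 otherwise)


Register state trace:
  MOV R5, 48  → R5 = 48
  MOV R4, 14  → R4 = 14
  CMP R5, R4  → computes 48 - 14 = 34
  Result is nonzero, so values are not equal
ZF = 0

0


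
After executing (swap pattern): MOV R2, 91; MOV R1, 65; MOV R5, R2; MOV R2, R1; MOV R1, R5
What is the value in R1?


Register state trace (swap pattern):
  MOV R2, 91  → R2 = 91
  MOV R1, 65  → R1 = 65
  MOV R5, R2  → R5 = 91  (save R2)
  MOV R2, R1  → R2 = 65  (R2 gets R1's value)
  MOV R1, R5  → R1 = 91  (R1 gets saved value)
Final: R1 = 91

91


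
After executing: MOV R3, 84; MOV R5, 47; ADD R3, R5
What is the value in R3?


Register state trace:
  MOV R3, 84  → R3 = 84
  MOV R5, 47  → R5 = 47
  ADD R3, R5  → R3 = 84 + 47 = 131
Final: R3 = 131

131


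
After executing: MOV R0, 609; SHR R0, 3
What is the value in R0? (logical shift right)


Register state trace:
  MOV R0, 609  → R0 = 609
  SHR R0, 3  → R0 = 609 >> 3 = 609 // 2^3 = 76
Final: R0 = 76

76


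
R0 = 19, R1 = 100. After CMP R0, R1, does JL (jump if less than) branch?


Trace:
  R0 = 19, R1 = 100
  CMP R0, R1  → compares 19 vs 100
  JL checks: is 19 less than 100?
  19 < 100, so condition is true
Branch taken: Yes

Yes


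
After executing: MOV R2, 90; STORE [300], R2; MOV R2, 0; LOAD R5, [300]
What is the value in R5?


Register and memory trace:
  MOV R2, 90  → R2 = 90
  STORE [300], R2  → mem[300] = 90
  MOV R2, 0  → R2 = 0
  LOAD R5, [300]  → R5 = mem[300] = 90
Final: R5 = 90

90


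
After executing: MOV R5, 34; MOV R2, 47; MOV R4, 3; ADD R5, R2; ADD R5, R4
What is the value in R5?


Register state trace:
  MOV R5, 34  → R5 = 34
  MOV R2, 47  → R2 = 47
  MOV R4, 3  → R4 = 3
  ADD R5, R2  → R5 = 34 + 47 = 81
  ADD R5, R4  → R5 = 81 + 3 = 84
Final: R5 = 84

84


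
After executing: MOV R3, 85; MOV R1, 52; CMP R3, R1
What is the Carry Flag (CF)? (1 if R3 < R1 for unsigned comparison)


Register state trace:
  MOV R3, 85  → R3 = 85
  MOV R1, 52  → R1 = 52
  CMP R3, R1  → unsigned 85 - 52: no borrow
  85 >= 52, so CF = 0
CF = 0

0


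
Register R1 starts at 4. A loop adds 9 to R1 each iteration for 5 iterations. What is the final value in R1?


Starting value: R1 = 4
  Iter 1: R1 = 4 + 9 = 13
  Iter 2: R1 = 13 + 9 = 22
  Iter 3: R1 = 22 + 9 = 31
  Iter 4: R1 = 31 + 9 = 40
  Iter 5: R1 = 40 + 9 = 49
Final: R1 = 49

49


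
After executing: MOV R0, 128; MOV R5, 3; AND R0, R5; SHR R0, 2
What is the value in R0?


Register state trace:
  MOV R0, 128  → R0 = 128 (0b10000000)
  MOV R5, 3  → R5 = 3 (0b00000011)
  AND R0, R5  → R0 = 128 AND 3 = 0 (0b00000000)
  SHR R0, 2  → R0 = 0 >> 2 = 0
Final: R0 = 0

0


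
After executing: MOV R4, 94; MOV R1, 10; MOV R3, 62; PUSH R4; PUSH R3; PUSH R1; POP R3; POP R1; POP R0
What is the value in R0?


Stack trace (top is rightmost):
  MOV R4, 94  → R4 = 94
  MOV R1, 10  → R1 = 10
  MOV R3, 62  → R3 = 62
  PUSH R4  → stack: [94]
  PUSH R3  → stack: [94, 62]
  PUSH R1  → stack: [94, 62, 10]
  POP R3  → R3 = 10, stack: [94, 62]
  POP R1  → R1 = 62, stack: [94]
  POP R0  → R0 = 94, stack: []
Final: R0 = 94

94


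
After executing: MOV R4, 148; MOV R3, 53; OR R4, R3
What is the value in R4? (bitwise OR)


Register state trace:
  MOV R4, 148  → R4 = 148 (0b10010100)
  MOV R3, 53  → R3 = 53 (0b00110101)
  OR R4, R3   → R4 = 148 OR 53 = 181 (0b10110101)
Final: R4 = 181

181


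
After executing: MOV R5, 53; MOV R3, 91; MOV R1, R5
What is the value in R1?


Register state trace:
  MOV R5, 53  → R5 = 53
  MOV R3, 91  → R3 = 91
  MOV R1, R5  → R1 = 53
Final: R1 = 53

53


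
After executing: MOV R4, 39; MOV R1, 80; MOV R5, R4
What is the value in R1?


Register state trace:
  MOV R4, 39  → R4 = 39
  MOV R1, 80  → R1 = 80
  MOV R5, R4  → R5 = 39
Final: R1 = 80

80


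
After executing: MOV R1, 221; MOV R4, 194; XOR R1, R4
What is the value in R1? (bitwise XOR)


Register state trace:
  MOV R1, 221  → R1 = 221 (0b11011101)
  MOV R4, 194  → R4 = 194 (0b11000010)
  XOR R1, R4  → R1 = 221 XOR 194 = 31 (0b00011111)
Final: R1 = 31

31


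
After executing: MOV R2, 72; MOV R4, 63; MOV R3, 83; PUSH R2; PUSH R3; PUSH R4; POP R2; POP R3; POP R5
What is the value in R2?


Stack trace (top is rightmost):
  MOV R2, 72  → R2 = 72
  MOV R4, 63  → R4 = 63
  MOV R3, 83  → R3 = 83
  PUSH R2  → stack: [72]
  PUSH R3  → stack: [72, 83]
  PUSH R4  → stack: [72, 83, 63]
  POP R2  → R2 = 63, stack: [72, 83]
  POP R3  → R3 = 83, stack: [72]
  POP R5  → R5 = 72, stack: []
Final: R2 = 63

63


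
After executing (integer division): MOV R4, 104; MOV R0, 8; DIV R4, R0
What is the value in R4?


Register state trace:
  MOV R4, 104  → R4 = 104
  MOV R0, 8  → R0 = 8
  DIV R4, R0  → R4 = 104 // 8 = 13
Final: R4 = 13

13


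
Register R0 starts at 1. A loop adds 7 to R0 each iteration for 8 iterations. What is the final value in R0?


Starting value: R0 = 1
  Iter 1: R0 = 1 + 7 = 8
  Iter 2: R0 = 8 + 7 = 15
  Iter 3: R0 = 15 + 7 = 22
  Iter 4: R0 = 22 + 7 = 29
  Iter 5: R0 = 29 + 7 = 36
  Iter 6: R0 = 36 + 7 = 43
  Iter 7: R0 = 43 + 7 = 50
  Iter 8: R0 = 50 + 7 = 57
Final: R0 = 57

57


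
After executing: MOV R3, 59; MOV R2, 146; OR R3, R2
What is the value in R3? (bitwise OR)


Register state trace:
  MOV R3, 59  → R3 = 59 (0b00111011)
  MOV R2, 146  → R2 = 146 (0b10010010)
  OR R3, R2   → R3 = 59 OR 146 = 187 (0b10111011)
Final: R3 = 187

187


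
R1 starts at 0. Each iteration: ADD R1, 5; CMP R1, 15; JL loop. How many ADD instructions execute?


Loop trace (R1 starts at 0, target 15, step 5):
  ADD #1: R1 = 0 + 5 = 5  → 5 < 15, loop
  ADD #2: R1 = 5 + 5 = 10  → 10 < 15, loop
  ADD #3: R1 = 10 + 5 = 15  → 15 >= 15, exit
Total ADD instructions: 3

3


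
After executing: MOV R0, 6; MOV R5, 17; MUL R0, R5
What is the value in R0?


Register state trace:
  MOV R0, 6  → R0 = 6
  MOV R5, 17  → R5 = 17
  MUL R0, R5  → R0 = 6 * 17 = 102
Final: R0 = 102

102


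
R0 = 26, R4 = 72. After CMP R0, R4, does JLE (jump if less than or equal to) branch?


Trace:
  R0 = 26, R4 = 72
  CMP R0, R4  → compares 26 vs 72
  JLE checks: is 26 less than or equal to 72?
  26 < 72, so condition is true
Branch taken: Yes

Yes


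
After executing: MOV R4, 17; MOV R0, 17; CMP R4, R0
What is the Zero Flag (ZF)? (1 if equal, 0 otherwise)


Register state trace:
  MOV R4, 17  → R4 = 17
  MOV R0, 17  → R0 = 17
  CMP R4, R0  → computes 17 - 17 = 0
  Result is zero, so values are equal
ZF = 1

1


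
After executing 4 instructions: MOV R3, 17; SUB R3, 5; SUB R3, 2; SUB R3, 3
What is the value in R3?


Register state trace:
  MOV R3, 17  → R3 = 17
  SUB R3, 5  → R3 = 17 - 5 = 12
  SUB R3, 2  → R3 = 12 - 2 = 10
  SUB R3, 3  → R3 = 10 - 3 = 7
Final: R3 = 7

7


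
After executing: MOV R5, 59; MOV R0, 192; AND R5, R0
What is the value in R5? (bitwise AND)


Register state trace:
  MOV R5, 59  → R5 = 59 (0b00111011)
  MOV R0, 192  → R0 = 192 (0b11000000)
  AND R5, R0  → R5 = 59 AND 192 = 0 (0b00000000)
Final: R5 = 0

0


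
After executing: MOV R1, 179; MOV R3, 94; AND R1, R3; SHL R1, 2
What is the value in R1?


Register state trace:
  MOV R1, 179  → R1 = 179 (0b10110011)
  MOV R3, 94  → R3 = 94 (0b01011110)
  AND R1, R3  → R1 = 179 AND 94 = 18 (0b00010010)
  SHL R1, 2  → R1 = 18 << 2 = 72
Final: R1 = 72

72


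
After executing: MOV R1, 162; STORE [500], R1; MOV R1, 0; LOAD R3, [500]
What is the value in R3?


Register and memory trace:
  MOV R1, 162  → R1 = 162
  STORE [500], R1  → mem[500] = 162
  MOV R1, 0  → R1 = 0
  LOAD R3, [500]  → R3 = mem[500] = 162
Final: R3 = 162

162


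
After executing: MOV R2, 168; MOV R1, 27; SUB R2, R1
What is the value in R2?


Register state trace:
  MOV R2, 168  → R2 = 168
  MOV R1, 27  → R1 = 27
  SUB R2, R1  → R2 = 168 - 27 = 141
Final: R2 = 141

141


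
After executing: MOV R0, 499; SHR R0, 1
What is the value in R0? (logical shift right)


Register state trace:
  MOV R0, 499  → R0 = 499
  SHR R0, 1  → R0 = 499 >> 1 = 499 // 2^1 = 249
Final: R0 = 249

249


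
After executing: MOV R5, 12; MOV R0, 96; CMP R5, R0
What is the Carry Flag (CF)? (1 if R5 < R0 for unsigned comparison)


Register state trace:
  MOV R5, 12  → R5 = 12
  MOV R0, 96  → R0 = 96
  CMP R5, R0  → unsigned 12 - 96: borrow occurs
  12 < 96, so CF = 1
CF = 1

1


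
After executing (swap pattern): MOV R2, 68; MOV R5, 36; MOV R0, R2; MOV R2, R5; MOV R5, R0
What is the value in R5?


Register state trace (swap pattern):
  MOV R2, 68  → R2 = 68
  MOV R5, 36  → R5 = 36
  MOV R0, R2  → R0 = 68  (save R2)
  MOV R2, R5  → R2 = 36  (R2 gets R5's value)
  MOV R5, R0  → R5 = 68  (R5 gets saved value)
Final: R5 = 68

68


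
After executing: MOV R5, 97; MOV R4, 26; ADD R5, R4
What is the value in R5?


Register state trace:
  MOV R5, 97  → R5 = 97
  MOV R4, 26  → R4 = 26
  ADD R5, R4  → R5 = 97 + 26 = 123
Final: R5 = 123

123


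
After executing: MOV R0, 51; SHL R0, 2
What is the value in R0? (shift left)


Register state trace:
  MOV R0, 51  → R0 = 51
  SHL R0, 2  → R0 = 51 << 2 = 51 * 2^2 = 204
Final: R0 = 204

204


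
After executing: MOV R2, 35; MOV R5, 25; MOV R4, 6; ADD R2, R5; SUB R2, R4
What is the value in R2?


Register state trace:
  MOV R2, 35  → R2 = 35
  MOV R5, 25  → R5 = 25
  MOV R4, 6  → R4 = 6
  ADD R2, R5  → R2 = 35 + 25 = 60
  SUB R2, R4  → R2 = 60 - 6 = 54
Final: R2 = 54

54


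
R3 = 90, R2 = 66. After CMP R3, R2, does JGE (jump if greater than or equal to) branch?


Trace:
  R3 = 90, R2 = 66
  CMP R3, R2  → compares 90 vs 66
  JGE checks: is 90 greater than or equal to 66?
  90 > 66, so condition is true
Branch taken: Yes

Yes


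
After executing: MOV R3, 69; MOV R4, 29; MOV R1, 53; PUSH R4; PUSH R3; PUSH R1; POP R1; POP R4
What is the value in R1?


Stack trace (top is rightmost):
  MOV R3, 69  → R3 = 69
  MOV R4, 29  → R4 = 29
  MOV R1, 53  → R1 = 53
  PUSH R4  → stack: [29]
  PUSH R3  → stack: [29, 69]
  PUSH R1  → stack: [29, 69, 53]
  POP R1  → R1 = 53, stack: [29, 69]
  POP R4  → R4 = 69, stack: [29]
Final: R1 = 53

53


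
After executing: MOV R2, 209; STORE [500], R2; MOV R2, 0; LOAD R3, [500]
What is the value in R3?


Register and memory trace:
  MOV R2, 209  → R2 = 209
  STORE [500], R2  → mem[500] = 209
  MOV R2, 0  → R2 = 0
  LOAD R3, [500]  → R3 = mem[500] = 209
Final: R3 = 209

209


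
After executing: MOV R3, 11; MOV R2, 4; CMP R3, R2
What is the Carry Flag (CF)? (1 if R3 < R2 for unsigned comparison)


Register state trace:
  MOV R3, 11  → R3 = 11
  MOV R2, 4  → R2 = 4
  CMP R3, R2  → unsigned 11 - 4: no borrow
  11 >= 4, so CF = 0
CF = 0

0


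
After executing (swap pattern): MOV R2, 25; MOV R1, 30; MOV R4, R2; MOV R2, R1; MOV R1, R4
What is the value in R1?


Register state trace (swap pattern):
  MOV R2, 25  → R2 = 25
  MOV R1, 30  → R1 = 30
  MOV R4, R2  → R4 = 25  (save R2)
  MOV R2, R1  → R2 = 30  (R2 gets R1's value)
  MOV R1, R4  → R1 = 25  (R1 gets saved value)
Final: R1 = 25

25


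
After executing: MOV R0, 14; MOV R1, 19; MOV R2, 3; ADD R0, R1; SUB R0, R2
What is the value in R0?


Register state trace:
  MOV R0, 14  → R0 = 14
  MOV R1, 19  → R1 = 19
  MOV R2, 3  → R2 = 3
  ADD R0, R1  → R0 = 14 + 19 = 33
  SUB R0, R2  → R0 = 33 - 3 = 30
Final: R0 = 30

30


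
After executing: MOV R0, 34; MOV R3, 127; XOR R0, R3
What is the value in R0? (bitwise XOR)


Register state trace:
  MOV R0, 34  → R0 = 34 (0b00100010)
  MOV R3, 127  → R3 = 127 (0b01111111)
  XOR R0, R3  → R0 = 34 XOR 127 = 93 (0b01011101)
Final: R0 = 93

93


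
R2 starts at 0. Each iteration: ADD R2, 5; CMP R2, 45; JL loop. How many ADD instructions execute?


Loop trace (R2 starts at 0, target 45, step 5):
  ADD #1: R2 = 0 + 5 = 5  → 5 < 45, loop
  ADD #2: R2 = 5 + 5 = 10  → 10 < 45, loop
  ADD #3: R2 = 10 + 5 = 15  → 15 < 45, loop
  ADD #4: R2 = 15 + 5 = 20  → 20 < 45, loop
  ADD #5: R2 = 20 + 5 = 25  → 25 < 45, loop
  ADD #6: R2 = 25 + 5 = 30  → 30 < 45, loop
  ADD #7: R2 = 30 + 5 = 35  → 35 < 45, loop
  ADD #8: R2 = 35 + 5 = 40  → 40 < 45, loop
  ADD #9: R2 = 40 + 5 = 45  → 45 >= 45, exit
Total ADD instructions: 9

9


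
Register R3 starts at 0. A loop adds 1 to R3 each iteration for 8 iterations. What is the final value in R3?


Starting value: R3 = 0
  Iter 1: R3 = 0 + 1 = 1
  Iter 2: R3 = 1 + 1 = 2
  Iter 3: R3 = 2 + 1 = 3
  Iter 4: R3 = 3 + 1 = 4
  Iter 5: R3 = 4 + 1 = 5
  Iter 6: R3 = 5 + 1 = 6
  Iter 7: R3 = 6 + 1 = 7
  Iter 8: R3 = 7 + 1 = 8
Final: R3 = 8

8


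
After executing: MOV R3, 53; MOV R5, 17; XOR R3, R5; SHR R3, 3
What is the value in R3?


Register state trace:
  MOV R3, 53  → R3 = 53 (0b00110101)
  MOV R5, 17  → R5 = 17 (0b00010001)
  XOR R3, R5  → R3 = 53 XOR 17 = 36 (0b00100100)
  SHR R3, 3  → R3 = 36 >> 3 = 4
Final: R3 = 4

4


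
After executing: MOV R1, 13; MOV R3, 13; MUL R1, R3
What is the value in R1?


Register state trace:
  MOV R1, 13  → R1 = 13
  MOV R3, 13  → R3 = 13
  MUL R1, R3  → R1 = 13 * 13 = 169
Final: R1 = 169

169


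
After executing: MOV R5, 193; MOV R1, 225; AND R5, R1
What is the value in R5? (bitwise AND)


Register state trace:
  MOV R5, 193  → R5 = 193 (0b11000001)
  MOV R1, 225  → R1 = 225 (0b11100001)
  AND R5, R1  → R5 = 193 AND 225 = 193 (0b11000001)
Final: R5 = 193

193


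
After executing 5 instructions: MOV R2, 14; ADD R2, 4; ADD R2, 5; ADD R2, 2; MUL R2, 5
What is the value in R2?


Register state trace:
  MOV R2, 14  → R2 = 14
  ADD R2, 4  → R2 = 14 + 4 = 18
  ADD R2, 5  → R2 = 18 + 5 = 23
  ADD R2, 2  → R2 = 23 + 2 = 25
  MUL R2, 5  → R2 = 25 * 5 = 125
Final: R2 = 125

125


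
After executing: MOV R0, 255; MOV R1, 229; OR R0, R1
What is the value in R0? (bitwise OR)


Register state trace:
  MOV R0, 255  → R0 = 255 (0b11111111)
  MOV R1, 229  → R1 = 229 (0b11100101)
  OR R0, R1   → R0 = 255 OR 229 = 255 (0b11111111)
Final: R0 = 255

255


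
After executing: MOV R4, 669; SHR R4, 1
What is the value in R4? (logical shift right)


Register state trace:
  MOV R4, 669  → R4 = 669
  SHR R4, 1  → R4 = 669 >> 1 = 669 // 2^1 = 334
Final: R4 = 334

334


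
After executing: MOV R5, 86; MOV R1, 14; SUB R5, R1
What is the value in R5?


Register state trace:
  MOV R5, 86  → R5 = 86
  MOV R1, 14  → R1 = 14
  SUB R5, R1  → R5 = 86 - 14 = 72
Final: R5 = 72

72


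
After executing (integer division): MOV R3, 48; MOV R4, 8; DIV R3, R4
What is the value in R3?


Register state trace:
  MOV R3, 48  → R3 = 48
  MOV R4, 8  → R4 = 8
  DIV R3, R4  → R3 = 48 // 8 = 6
Final: R3 = 6

6


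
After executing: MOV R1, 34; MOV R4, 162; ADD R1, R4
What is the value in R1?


Register state trace:
  MOV R1, 34  → R1 = 34
  MOV R4, 162  → R4 = 162
  ADD R1, R4  → R1 = 34 + 162 = 196
Final: R1 = 196

196


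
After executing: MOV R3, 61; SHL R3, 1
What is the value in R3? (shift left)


Register state trace:
  MOV R3, 61  → R3 = 61
  SHL R3, 1  → R3 = 61 << 1 = 61 * 2^1 = 122
Final: R3 = 122

122


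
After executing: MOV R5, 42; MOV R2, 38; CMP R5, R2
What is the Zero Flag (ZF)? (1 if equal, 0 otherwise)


Register state trace:
  MOV R5, 42  → R5 = 42
  MOV R2, 38  → R2 = 38
  CMP R5, R2  → computes 42 - 38 = 4
  Result is nonzero, so values are not equal
ZF = 0

0


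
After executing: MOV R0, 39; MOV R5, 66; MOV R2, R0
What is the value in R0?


Register state trace:
  MOV R0, 39  → R0 = 39
  MOV R5, 66  → R5 = 66
  MOV R2, R0  → R2 = 39
Final: R0 = 39

39


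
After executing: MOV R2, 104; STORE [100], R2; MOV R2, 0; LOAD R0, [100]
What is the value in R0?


Register and memory trace:
  MOV R2, 104  → R2 = 104
  STORE [100], R2  → mem[100] = 104
  MOV R2, 0  → R2 = 0
  LOAD R0, [100]  → R0 = mem[100] = 104
Final: R0 = 104

104


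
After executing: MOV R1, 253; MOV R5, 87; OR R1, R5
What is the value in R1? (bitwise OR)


Register state trace:
  MOV R1, 253  → R1 = 253 (0b11111101)
  MOV R5, 87  → R5 = 87 (0b01010111)
  OR R1, R5   → R1 = 253 OR 87 = 255 (0b11111111)
Final: R1 = 255

255


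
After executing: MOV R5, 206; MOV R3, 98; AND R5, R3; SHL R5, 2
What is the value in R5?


Register state trace:
  MOV R5, 206  → R5 = 206 (0b11001110)
  MOV R3, 98  → R3 = 98 (0b01100010)
  AND R5, R3  → R5 = 206 AND 98 = 66 (0b01000010)
  SHL R5, 2  → R5 = 66 << 2 = 264
Final: R5 = 264

264


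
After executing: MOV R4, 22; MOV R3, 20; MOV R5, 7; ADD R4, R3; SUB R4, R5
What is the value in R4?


Register state trace:
  MOV R4, 22  → R4 = 22
  MOV R3, 20  → R3 = 20
  MOV R5, 7  → R5 = 7
  ADD R4, R3  → R4 = 22 + 20 = 42
  SUB R4, R5  → R4 = 42 - 7 = 35
Final: R4 = 35

35


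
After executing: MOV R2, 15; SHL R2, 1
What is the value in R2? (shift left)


Register state trace:
  MOV R2, 15  → R2 = 15
  SHL R2, 1  → R2 = 15 << 1 = 15 * 2^1 = 30
Final: R2 = 30

30


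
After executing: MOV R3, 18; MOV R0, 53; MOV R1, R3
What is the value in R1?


Register state trace:
  MOV R3, 18  → R3 = 18
  MOV R0, 53  → R0 = 53
  MOV R1, R3  → R1 = 18
Final: R1 = 18

18


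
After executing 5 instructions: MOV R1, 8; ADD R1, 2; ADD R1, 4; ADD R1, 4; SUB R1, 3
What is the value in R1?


Register state trace:
  MOV R1, 8  → R1 = 8
  ADD R1, 2  → R1 = 8 + 2 = 10
  ADD R1, 4  → R1 = 10 + 4 = 14
  ADD R1, 4  → R1 = 14 + 4 = 18
  SUB R1, 3  → R1 = 18 - 3 = 15
Final: R1 = 15

15


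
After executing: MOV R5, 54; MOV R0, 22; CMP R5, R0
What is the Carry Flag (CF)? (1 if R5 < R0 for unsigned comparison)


Register state trace:
  MOV R5, 54  → R5 = 54
  MOV R0, 22  → R0 = 22
  CMP R5, R0  → unsigned 54 - 22: no borrow
  54 >= 22, so CF = 0
CF = 0

0


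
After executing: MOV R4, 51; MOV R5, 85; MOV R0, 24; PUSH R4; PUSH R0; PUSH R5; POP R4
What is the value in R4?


Stack trace (top is rightmost):
  MOV R4, 51  → R4 = 51
  MOV R5, 85  → R5 = 85
  MOV R0, 24  → R0 = 24
  PUSH R4  → stack: [51]
  PUSH R0  → stack: [51, 24]
  PUSH R5  → stack: [51, 24, 85]
  POP R4  → R4 = 85, stack: [51, 24]
Final: R4 = 85

85


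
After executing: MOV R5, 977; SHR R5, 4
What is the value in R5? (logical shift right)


Register state trace:
  MOV R5, 977  → R5 = 977
  SHR R5, 4  → R5 = 977 >> 4 = 977 // 2^4 = 61
Final: R5 = 61

61


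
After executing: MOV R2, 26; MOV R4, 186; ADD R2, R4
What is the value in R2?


Register state trace:
  MOV R2, 26  → R2 = 26
  MOV R4, 186  → R4 = 186
  ADD R2, R4  → R2 = 26 + 186 = 212
Final: R2 = 212

212


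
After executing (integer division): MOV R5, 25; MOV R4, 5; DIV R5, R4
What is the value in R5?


Register state trace:
  MOV R5, 25  → R5 = 25
  MOV R4, 5  → R4 = 5
  DIV R5, R4  → R5 = 25 // 5 = 5
Final: R5 = 5

5


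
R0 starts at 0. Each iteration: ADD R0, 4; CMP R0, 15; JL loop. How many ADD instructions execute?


Loop trace (R0 starts at 0, target 15, step 4):
  ADD #1: R0 = 0 + 4 = 4  → 4 < 15, loop
  ADD #2: R0 = 4 + 4 = 8  → 8 < 15, loop
  ADD #3: R0 = 8 + 4 = 12  → 12 < 15, loop
  ADD #4: R0 = 12 + 4 = 16  → 16 >= 15, exit
Total ADD instructions: 4

4


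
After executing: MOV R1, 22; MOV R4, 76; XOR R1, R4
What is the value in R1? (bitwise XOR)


Register state trace:
  MOV R1, 22  → R1 = 22 (0b00010110)
  MOV R4, 76  → R4 = 76 (0b01001100)
  XOR R1, R4  → R1 = 22 XOR 76 = 90 (0b01011010)
Final: R1 = 90

90


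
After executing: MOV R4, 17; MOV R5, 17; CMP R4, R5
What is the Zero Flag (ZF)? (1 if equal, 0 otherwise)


Register state trace:
  MOV R4, 17  → R4 = 17
  MOV R5, 17  → R5 = 17
  CMP R4, R5  → computes 17 - 17 = 0
  Result is zero, so values are equal
ZF = 1

1


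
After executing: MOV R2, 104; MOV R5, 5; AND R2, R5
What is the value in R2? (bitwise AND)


Register state trace:
  MOV R2, 104  → R2 = 104 (0b01101000)
  MOV R5, 5  → R5 = 5 (0b00000101)
  AND R2, R5  → R2 = 104 AND 5 = 0 (0b00000000)
Final: R2 = 0

0


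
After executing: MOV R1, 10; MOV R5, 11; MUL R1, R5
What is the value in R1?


Register state trace:
  MOV R1, 10  → R1 = 10
  MOV R5, 11  → R5 = 11
  MUL R1, R5  → R1 = 10 * 11 = 110
Final: R1 = 110

110


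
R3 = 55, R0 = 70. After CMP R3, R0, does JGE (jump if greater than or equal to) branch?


Trace:
  R3 = 55, R0 = 70
  CMP R3, R0  → compares 55 vs 70
  JGE checks: is 55 greater than or equal to 70?
  55 < 70, so condition is false
Branch taken: No

No


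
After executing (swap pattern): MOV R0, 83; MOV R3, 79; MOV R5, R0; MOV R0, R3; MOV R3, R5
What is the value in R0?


Register state trace (swap pattern):
  MOV R0, 83  → R0 = 83
  MOV R3, 79  → R3 = 79
  MOV R5, R0  → R5 = 83  (save R0)
  MOV R0, R3  → R0 = 79  (R0 gets R3's value)
  MOV R3, R5  → R3 = 83  (R3 gets saved value)
Final: R0 = 79

79


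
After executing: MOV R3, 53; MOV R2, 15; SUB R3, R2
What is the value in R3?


Register state trace:
  MOV R3, 53  → R3 = 53
  MOV R2, 15  → R2 = 15
  SUB R3, R2  → R3 = 53 - 15 = 38
Final: R3 = 38

38


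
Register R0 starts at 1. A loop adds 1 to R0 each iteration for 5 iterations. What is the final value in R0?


Starting value: R0 = 1
  Iter 1: R0 = 1 + 1 = 2
  Iter 2: R0 = 2 + 1 = 3
  Iter 3: R0 = 3 + 1 = 4
  Iter 4: R0 = 4 + 1 = 5
  Iter 5: R0 = 5 + 1 = 6
Final: R0 = 6

6


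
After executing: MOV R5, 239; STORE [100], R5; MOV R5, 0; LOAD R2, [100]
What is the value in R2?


Register and memory trace:
  MOV R5, 239  → R5 = 239
  STORE [100], R5  → mem[100] = 239
  MOV R5, 0  → R5 = 0
  LOAD R2, [100]  → R2 = mem[100] = 239
Final: R2 = 239

239


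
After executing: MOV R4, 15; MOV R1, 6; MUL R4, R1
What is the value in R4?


Register state trace:
  MOV R4, 15  → R4 = 15
  MOV R1, 6  → R1 = 6
  MUL R4, R1  → R4 = 15 * 6 = 90
Final: R4 = 90

90


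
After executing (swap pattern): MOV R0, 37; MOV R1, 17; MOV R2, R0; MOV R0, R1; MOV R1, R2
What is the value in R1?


Register state trace (swap pattern):
  MOV R0, 37  → R0 = 37
  MOV R1, 17  → R1 = 17
  MOV R2, R0  → R2 = 37  (save R0)
  MOV R0, R1  → R0 = 17  (R0 gets R1's value)
  MOV R1, R2  → R1 = 37  (R1 gets saved value)
Final: R1 = 37

37


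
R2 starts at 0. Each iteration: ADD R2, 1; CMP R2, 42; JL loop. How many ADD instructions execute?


Loop trace (R2 starts at 0, target 42, step 1):
  ADD #1: R2 = 0 + 1 = 1  → 1 < 42, loop
  ADD #2: R2 = 1 + 1 = 2  → 2 < 42, loop
  ADD #3: R2 = 2 + 1 = 3  → 3 < 42, loop
  ADD #4: R2 = 3 + 1 = 4  → 4 < 42, loop
  ADD #5: R2 = 4 + 1 = 5  → 5 < 42, loop
  ADD #6: R2 = 5 + 1 = 6  → 6 < 42, loop
  ADD #7: R2 = 6 + 1 = 7  → 7 < 42, loop
  ADD #8: R2 = 7 + 1 = 8  → 8 < 42, loop
  ADD #9: R2 = 8 + 1 = 9  → 9 < 42, loop
  ADD #10: R2 = 9 + 1 = 10  → 10 < 42, loop
  ADD #11: R2 = 10 + 1 = 11  → 11 < 42, loop
  ADD #12: R2 = 11 + 1 = 12  → 12 < 42, loop
  ADD #13: R2 = 12 + 1 = 13  → 13 < 42, loop
  ADD #14: R2 = 13 + 1 = 14  → 14 < 42, loop
  ADD #15: R2 = 14 + 1 = 15  → 15 < 42, loop
  ADD #16: R2 = 15 + 1 = 16  → 16 < 42, loop
  ADD #17: R2 = 16 + 1 = 17  → 17 < 42, loop
  ADD #18: R2 = 17 + 1 = 18  → 18 < 42, loop
  ADD #19: R2 = 18 + 1 = 19  → 19 < 42, loop
  ADD #20: R2 = 19 + 1 = 20  → 20 < 42, loop
  ADD #21: R2 = 20 + 1 = 21  → 21 < 42, loop
  ADD #22: R2 = 21 + 1 = 22  → 22 < 42, loop
  ADD #23: R2 = 22 + 1 = 23  → 23 < 42, loop
  ADD #24: R2 = 23 + 1 = 24  → 24 < 42, loop
  ADD #25: R2 = 24 + 1 = 25  → 25 < 42, loop
  ADD #26: R2 = 25 + 1 = 26  → 26 < 42, loop
  ADD #27: R2 = 26 + 1 = 27  → 27 < 42, loop
  ADD #28: R2 = 27 + 1 = 28  → 28 < 42, loop
  ADD #29: R2 = 28 + 1 = 29  → 29 < 42, loop
  ADD #30: R2 = 29 + 1 = 30  → 30 < 42, loop
  ADD #31: R2 = 30 + 1 = 31  → 31 < 42, loop
  ADD #32: R2 = 31 + 1 = 32  → 32 < 42, loop
  ADD #33: R2 = 32 + 1 = 33  → 33 < 42, loop
  ADD #34: R2 = 33 + 1 = 34  → 34 < 42, loop
  ADD #35: R2 = 34 + 1 = 35  → 35 < 42, loop
  ADD #36: R2 = 35 + 1 = 36  → 36 < 42, loop
  ADD #37: R2 = 36 + 1 = 37  → 37 < 42, loop
  ADD #38: R2 = 37 + 1 = 38  → 38 < 42, loop
  ADD #39: R2 = 38 + 1 = 39  → 39 < 42, loop
  ADD #40: R2 = 39 + 1 = 40  → 40 < 42, loop
  ADD #41: R2 = 40 + 1 = 41  → 41 < 42, loop
  ADD #42: R2 = 41 + 1 = 42  → 42 >= 42, exit
Total ADD instructions: 42

42


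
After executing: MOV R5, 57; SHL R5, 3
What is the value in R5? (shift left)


Register state trace:
  MOV R5, 57  → R5 = 57
  SHL R5, 3  → R5 = 57 << 3 = 57 * 2^3 = 456
Final: R5 = 456

456


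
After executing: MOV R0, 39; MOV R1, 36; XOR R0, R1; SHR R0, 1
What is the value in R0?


Register state trace:
  MOV R0, 39  → R0 = 39 (0b00100111)
  MOV R1, 36  → R1 = 36 (0b00100100)
  XOR R0, R1  → R0 = 39 XOR 36 = 3 (0b00000011)
  SHR R0, 1  → R0 = 3 >> 1 = 1
Final: R0 = 1

1


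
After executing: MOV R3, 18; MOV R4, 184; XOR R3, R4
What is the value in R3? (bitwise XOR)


Register state trace:
  MOV R3, 18  → R3 = 18 (0b00010010)
  MOV R4, 184  → R4 = 184 (0b10111000)
  XOR R3, R4  → R3 = 18 XOR 184 = 170 (0b10101010)
Final: R3 = 170

170


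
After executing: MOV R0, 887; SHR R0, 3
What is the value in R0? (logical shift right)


Register state trace:
  MOV R0, 887  → R0 = 887
  SHR R0, 3  → R0 = 887 >> 3 = 887 // 2^3 = 110
Final: R0 = 110

110


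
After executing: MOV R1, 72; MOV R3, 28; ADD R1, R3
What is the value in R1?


Register state trace:
  MOV R1, 72  → R1 = 72
  MOV R3, 28  → R3 = 28
  ADD R1, R3  → R1 = 72 + 28 = 100
Final: R1 = 100

100


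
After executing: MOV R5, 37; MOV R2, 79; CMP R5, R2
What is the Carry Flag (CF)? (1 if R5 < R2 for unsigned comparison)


Register state trace:
  MOV R5, 37  → R5 = 37
  MOV R2, 79  → R2 = 79
  CMP R5, R2  → unsigned 37 - 79: borrow occurs
  37 < 79, so CF = 1
CF = 1

1


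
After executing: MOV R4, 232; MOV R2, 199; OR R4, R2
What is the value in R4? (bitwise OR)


Register state trace:
  MOV R4, 232  → R4 = 232 (0b11101000)
  MOV R2, 199  → R2 = 199 (0b11000111)
  OR R4, R2   → R4 = 232 OR 199 = 239 (0b11101111)
Final: R4 = 239

239


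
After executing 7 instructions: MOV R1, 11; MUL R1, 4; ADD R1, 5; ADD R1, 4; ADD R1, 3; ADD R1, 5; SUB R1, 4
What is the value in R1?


Register state trace:
  MOV R1, 11  → R1 = 11
  MUL R1, 4  → R1 = 11 * 4 = 44
  ADD R1, 5  → R1 = 44 + 5 = 49
  ADD R1, 4  → R1 = 49 + 4 = 53
  ADD R1, 3  → R1 = 53 + 3 = 56
  ADD R1, 5  → R1 = 56 + 5 = 61
  SUB R1, 4  → R1 = 61 - 4 = 57
Final: R1 = 57

57


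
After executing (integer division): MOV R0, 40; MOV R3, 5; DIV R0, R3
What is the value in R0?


Register state trace:
  MOV R0, 40  → R0 = 40
  MOV R3, 5  → R3 = 5
  DIV R0, R3  → R0 = 40 // 5 = 8
Final: R0 = 8

8


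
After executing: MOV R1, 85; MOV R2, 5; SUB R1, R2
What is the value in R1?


Register state trace:
  MOV R1, 85  → R1 = 85
  MOV R2, 5  → R2 = 5
  SUB R1, R2  → R1 = 85 - 5 = 80
Final: R1 = 80

80


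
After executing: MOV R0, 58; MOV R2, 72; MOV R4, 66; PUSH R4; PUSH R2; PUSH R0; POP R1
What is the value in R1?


Stack trace (top is rightmost):
  MOV R0, 58  → R0 = 58
  MOV R2, 72  → R2 = 72
  MOV R4, 66  → R4 = 66
  PUSH R4  → stack: [66]
  PUSH R2  → stack: [66, 72]
  PUSH R0  → stack: [66, 72, 58]
  POP R1  → R1 = 58, stack: [66, 72]
Final: R1 = 58

58


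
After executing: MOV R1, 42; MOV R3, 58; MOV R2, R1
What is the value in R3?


Register state trace:
  MOV R1, 42  → R1 = 42
  MOV R3, 58  → R3 = 58
  MOV R2, R1  → R2 = 42
Final: R3 = 58

58


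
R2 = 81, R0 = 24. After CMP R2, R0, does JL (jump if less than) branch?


Trace:
  R2 = 81, R0 = 24
  CMP R2, R0  → compares 81 vs 24
  JL checks: is 81 less than 24?
  81 > 24, so condition is false
Branch taken: No

No


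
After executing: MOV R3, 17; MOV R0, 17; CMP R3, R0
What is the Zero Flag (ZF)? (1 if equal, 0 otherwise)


Register state trace:
  MOV R3, 17  → R3 = 17
  MOV R0, 17  → R0 = 17
  CMP R3, R0  → computes 17 - 17 = 0
  Result is zero, so values are equal
ZF = 1

1


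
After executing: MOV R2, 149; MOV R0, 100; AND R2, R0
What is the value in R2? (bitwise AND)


Register state trace:
  MOV R2, 149  → R2 = 149 (0b10010101)
  MOV R0, 100  → R0 = 100 (0b01100100)
  AND R2, R0  → R2 = 149 AND 100 = 4 (0b00000100)
Final: R2 = 4

4


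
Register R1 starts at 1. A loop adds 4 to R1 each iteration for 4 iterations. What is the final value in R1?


Starting value: R1 = 1
  Iter 1: R1 = 1 + 4 = 5
  Iter 2: R1 = 5 + 4 = 9
  Iter 3: R1 = 9 + 4 = 13
  Iter 4: R1 = 13 + 4 = 17
Final: R1 = 17

17


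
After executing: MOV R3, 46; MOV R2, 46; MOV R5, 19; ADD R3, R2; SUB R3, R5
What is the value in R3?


Register state trace:
  MOV R3, 46  → R3 = 46
  MOV R2, 46  → R2 = 46
  MOV R5, 19  → R5 = 19
  ADD R3, R2  → R3 = 46 + 46 = 92
  SUB R3, R5  → R3 = 92 - 19 = 73
Final: R3 = 73

73


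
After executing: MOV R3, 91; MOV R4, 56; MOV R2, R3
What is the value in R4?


Register state trace:
  MOV R3, 91  → R3 = 91
  MOV R4, 56  → R4 = 56
  MOV R2, R3  → R2 = 91
Final: R4 = 56

56


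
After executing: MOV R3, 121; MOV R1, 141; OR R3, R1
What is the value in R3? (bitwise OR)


Register state trace:
  MOV R3, 121  → R3 = 121 (0b01111001)
  MOV R1, 141  → R1 = 141 (0b10001101)
  OR R3, R1   → R3 = 121 OR 141 = 253 (0b11111101)
Final: R3 = 253

253


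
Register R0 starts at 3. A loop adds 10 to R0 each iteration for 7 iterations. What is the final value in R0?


Starting value: R0 = 3
  Iter 1: R0 = 3 + 10 = 13
  Iter 2: R0 = 13 + 10 = 23
  Iter 3: R0 = 23 + 10 = 33
  Iter 4: R0 = 33 + 10 = 43
  Iter 5: R0 = 43 + 10 = 53
  Iter 6: R0 = 53 + 10 = 63
  Iter 7: R0 = 63 + 10 = 73
Final: R0 = 73

73


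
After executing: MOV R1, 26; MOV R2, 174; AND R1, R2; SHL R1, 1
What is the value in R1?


Register state trace:
  MOV R1, 26  → R1 = 26 (0b00011010)
  MOV R2, 174  → R2 = 174 (0b10101110)
  AND R1, R2  → R1 = 26 AND 174 = 10 (0b00001010)
  SHL R1, 1  → R1 = 10 << 1 = 20
Final: R1 = 20

20


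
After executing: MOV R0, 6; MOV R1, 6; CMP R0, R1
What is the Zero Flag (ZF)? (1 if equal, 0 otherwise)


Register state trace:
  MOV R0, 6  → R0 = 6
  MOV R1, 6  → R1 = 6
  CMP R0, R1  → computes 6 - 6 = 0
  Result is zero, so values are equal
ZF = 1

1


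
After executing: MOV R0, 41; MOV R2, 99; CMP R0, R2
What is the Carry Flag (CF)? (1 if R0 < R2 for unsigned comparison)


Register state trace:
  MOV R0, 41  → R0 = 41
  MOV R2, 99  → R2 = 99
  CMP R0, R2  → unsigned 41 - 99: borrow occurs
  41 < 99, so CF = 1
CF = 1

1


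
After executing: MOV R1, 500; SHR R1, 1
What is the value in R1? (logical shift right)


Register state trace:
  MOV R1, 500  → R1 = 500
  SHR R1, 1  → R1 = 500 >> 1 = 500 // 2^1 = 250
Final: R1 = 250

250


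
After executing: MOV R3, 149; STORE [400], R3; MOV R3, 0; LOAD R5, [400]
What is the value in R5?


Register and memory trace:
  MOV R3, 149  → R3 = 149
  STORE [400], R3  → mem[400] = 149
  MOV R3, 0  → R3 = 0
  LOAD R5, [400]  → R5 = mem[400] = 149
Final: R5 = 149

149


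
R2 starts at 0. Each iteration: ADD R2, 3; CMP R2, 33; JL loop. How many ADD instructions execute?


Loop trace (R2 starts at 0, target 33, step 3):
  ADD #1: R2 = 0 + 3 = 3  → 3 < 33, loop
  ADD #2: R2 = 3 + 3 = 6  → 6 < 33, loop
  ADD #3: R2 = 6 + 3 = 9  → 9 < 33, loop
  ADD #4: R2 = 9 + 3 = 12  → 12 < 33, loop
  ADD #5: R2 = 12 + 3 = 15  → 15 < 33, loop
  ADD #6: R2 = 15 + 3 = 18  → 18 < 33, loop
  ADD #7: R2 = 18 + 3 = 21  → 21 < 33, loop
  ADD #8: R2 = 21 + 3 = 24  → 24 < 33, loop
  ADD #9: R2 = 24 + 3 = 27  → 27 < 33, loop
  ADD #10: R2 = 27 + 3 = 30  → 30 < 33, loop
  ADD #11: R2 = 30 + 3 = 33  → 33 >= 33, exit
Total ADD instructions: 11

11


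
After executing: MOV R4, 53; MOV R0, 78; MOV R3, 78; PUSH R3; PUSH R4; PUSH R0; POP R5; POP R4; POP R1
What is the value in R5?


Stack trace (top is rightmost):
  MOV R4, 53  → R4 = 53
  MOV R0, 78  → R0 = 78
  MOV R3, 78  → R3 = 78
  PUSH R3  → stack: [78]
  PUSH R4  → stack: [78, 53]
  PUSH R0  → stack: [78, 53, 78]
  POP R5  → R5 = 78, stack: [78, 53]
  POP R4  → R4 = 53, stack: [78]
  POP R1  → R1 = 78, stack: []
Final: R5 = 78

78


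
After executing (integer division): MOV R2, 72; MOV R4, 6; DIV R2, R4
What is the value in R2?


Register state trace:
  MOV R2, 72  → R2 = 72
  MOV R4, 6  → R4 = 6
  DIV R2, R4  → R2 = 72 // 6 = 12
Final: R2 = 12

12


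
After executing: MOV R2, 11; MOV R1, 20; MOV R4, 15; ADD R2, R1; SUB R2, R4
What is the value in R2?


Register state trace:
  MOV R2, 11  → R2 = 11
  MOV R1, 20  → R1 = 20
  MOV R4, 15  → R4 = 15
  ADD R2, R1  → R2 = 11 + 20 = 31
  SUB R2, R4  → R2 = 31 - 15 = 16
Final: R2 = 16

16


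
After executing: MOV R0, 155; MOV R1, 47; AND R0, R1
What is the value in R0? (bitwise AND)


Register state trace:
  MOV R0, 155  → R0 = 155 (0b10011011)
  MOV R1, 47  → R1 = 47 (0b00101111)
  AND R0, R1  → R0 = 155 AND 47 = 11 (0b00001011)
Final: R0 = 11

11


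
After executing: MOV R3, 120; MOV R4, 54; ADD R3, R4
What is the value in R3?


Register state trace:
  MOV R3, 120  → R3 = 120
  MOV R4, 54  → R4 = 54
  ADD R3, R4  → R3 = 120 + 54 = 174
Final: R3 = 174

174


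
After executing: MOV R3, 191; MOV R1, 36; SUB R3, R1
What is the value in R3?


Register state trace:
  MOV R3, 191  → R3 = 191
  MOV R1, 36  → R1 = 36
  SUB R3, R1  → R3 = 191 - 36 = 155
Final: R3 = 155

155


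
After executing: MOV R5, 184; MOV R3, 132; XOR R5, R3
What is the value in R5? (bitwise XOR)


Register state trace:
  MOV R5, 184  → R5 = 184 (0b10111000)
  MOV R3, 132  → R3 = 132 (0b10000100)
  XOR R5, R3  → R5 = 184 XOR 132 = 60 (0b00111100)
Final: R5 = 60

60


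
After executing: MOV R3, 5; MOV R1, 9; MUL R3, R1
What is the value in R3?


Register state trace:
  MOV R3, 5  → R3 = 5
  MOV R1, 9  → R1 = 9
  MUL R3, R1  → R3 = 5 * 9 = 45
Final: R3 = 45

45


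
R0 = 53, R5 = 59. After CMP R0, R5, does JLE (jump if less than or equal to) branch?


Trace:
  R0 = 53, R5 = 59
  CMP R0, R5  → compares 53 vs 59
  JLE checks: is 53 less than or equal to 59?
  53 < 59, so condition is true
Branch taken: Yes

Yes


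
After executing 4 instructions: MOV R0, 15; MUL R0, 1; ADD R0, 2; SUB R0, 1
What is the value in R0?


Register state trace:
  MOV R0, 15  → R0 = 15
  MUL R0, 1  → R0 = 15 * 1 = 15
  ADD R0, 2  → R0 = 15 + 2 = 17
  SUB R0, 1  → R0 = 17 - 1 = 16
Final: R0 = 16

16


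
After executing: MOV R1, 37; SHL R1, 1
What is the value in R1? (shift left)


Register state trace:
  MOV R1, 37  → R1 = 37
  SHL R1, 1  → R1 = 37 << 1 = 37 * 2^1 = 74
Final: R1 = 74

74


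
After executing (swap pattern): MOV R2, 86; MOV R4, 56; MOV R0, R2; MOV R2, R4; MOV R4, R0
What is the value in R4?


Register state trace (swap pattern):
  MOV R2, 86  → R2 = 86
  MOV R4, 56  → R4 = 56
  MOV R0, R2  → R0 = 86  (save R2)
  MOV R2, R4  → R2 = 56  (R2 gets R4's value)
  MOV R4, R0  → R4 = 86  (R4 gets saved value)
Final: R4 = 86

86


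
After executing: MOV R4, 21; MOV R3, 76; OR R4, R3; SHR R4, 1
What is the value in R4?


Register state trace:
  MOV R4, 21  → R4 = 21 (0b00010101)
  MOV R3, 76  → R3 = 76 (0b01001100)
  OR R4, R3  → R4 = 21 OR 76 = 93 (0b01011101)
  SHR R4, 1  → R4 = 93 >> 1 = 46
Final: R4 = 46

46


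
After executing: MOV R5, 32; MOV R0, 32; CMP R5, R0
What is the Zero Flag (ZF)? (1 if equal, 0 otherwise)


Register state trace:
  MOV R5, 32  → R5 = 32
  MOV R0, 32  → R0 = 32
  CMP R5, R0  → computes 32 - 32 = 0
  Result is zero, so values are equal
ZF = 1

1


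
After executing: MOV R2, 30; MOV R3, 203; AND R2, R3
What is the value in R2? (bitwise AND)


Register state trace:
  MOV R2, 30  → R2 = 30 (0b00011110)
  MOV R3, 203  → R3 = 203 (0b11001011)
  AND R2, R3  → R2 = 30 AND 203 = 10 (0b00001010)
Final: R2 = 10

10


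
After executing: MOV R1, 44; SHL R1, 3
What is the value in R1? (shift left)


Register state trace:
  MOV R1, 44  → R1 = 44
  SHL R1, 3  → R1 = 44 << 3 = 44 * 2^3 = 352
Final: R1 = 352

352


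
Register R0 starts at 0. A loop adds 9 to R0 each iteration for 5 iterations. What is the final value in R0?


Starting value: R0 = 0
  Iter 1: R0 = 0 + 9 = 9
  Iter 2: R0 = 9 + 9 = 18
  Iter 3: R0 = 18 + 9 = 27
  Iter 4: R0 = 27 + 9 = 36
  Iter 5: R0 = 36 + 9 = 45
Final: R0 = 45

45


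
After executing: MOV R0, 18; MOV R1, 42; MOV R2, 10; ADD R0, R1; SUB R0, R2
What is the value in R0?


Register state trace:
  MOV R0, 18  → R0 = 18
  MOV R1, 42  → R1 = 42
  MOV R2, 10  → R2 = 10
  ADD R0, R1  → R0 = 18 + 42 = 60
  SUB R0, R2  → R0 = 60 - 10 = 50
Final: R0 = 50

50


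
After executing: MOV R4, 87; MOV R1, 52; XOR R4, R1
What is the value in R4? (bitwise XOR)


Register state trace:
  MOV R4, 87  → R4 = 87 (0b01010111)
  MOV R1, 52  → R1 = 52 (0b00110100)
  XOR R4, R1  → R4 = 87 XOR 52 = 99 (0b01100011)
Final: R4 = 99

99


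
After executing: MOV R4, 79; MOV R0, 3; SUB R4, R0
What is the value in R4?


Register state trace:
  MOV R4, 79  → R4 = 79
  MOV R0, 3  → R0 = 3
  SUB R4, R0  → R4 = 79 - 3 = 76
Final: R4 = 76

76


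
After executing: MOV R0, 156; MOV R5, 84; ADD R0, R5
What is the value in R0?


Register state trace:
  MOV R0, 156  → R0 = 156
  MOV R5, 84  → R5 = 84
  ADD R0, R5  → R0 = 156 + 84 = 240
Final: R0 = 240

240


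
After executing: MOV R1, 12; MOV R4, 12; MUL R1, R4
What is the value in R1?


Register state trace:
  MOV R1, 12  → R1 = 12
  MOV R4, 12  → R4 = 12
  MUL R1, R4  → R1 = 12 * 12 = 144
Final: R1 = 144

144


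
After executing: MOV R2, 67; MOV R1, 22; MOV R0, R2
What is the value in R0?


Register state trace:
  MOV R2, 67  → R2 = 67
  MOV R1, 22  → R1 = 22
  MOV R0, R2  → R0 = 67
Final: R0 = 67

67


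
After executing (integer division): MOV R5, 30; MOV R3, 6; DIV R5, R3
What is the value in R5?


Register state trace:
  MOV R5, 30  → R5 = 30
  MOV R3, 6  → R3 = 6
  DIV R5, R3  → R5 = 30 // 6 = 5
Final: R5 = 5

5


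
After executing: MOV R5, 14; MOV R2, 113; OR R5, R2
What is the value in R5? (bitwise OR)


Register state trace:
  MOV R5, 14  → R5 = 14 (0b00001110)
  MOV R2, 113  → R2 = 113 (0b01110001)
  OR R5, R2   → R5 = 14 OR 113 = 127 (0b01111111)
Final: R5 = 127

127
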